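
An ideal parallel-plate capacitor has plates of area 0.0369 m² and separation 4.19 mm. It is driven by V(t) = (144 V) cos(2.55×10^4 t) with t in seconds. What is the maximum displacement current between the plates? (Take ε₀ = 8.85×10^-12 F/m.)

C = ε₀A/d = (8.85×10^-12)(0.0369)/(4.19×10^-3) = 7.794×10^-11 F; ω = 2.55×10^4 rad/s.
I_d = C dV/dt, so |I_d|_max = C V₀ ω = (7.794×10^-11)(144)(2.55×10^4) = 2.86×10^-4 A.

2.86×10^-4 A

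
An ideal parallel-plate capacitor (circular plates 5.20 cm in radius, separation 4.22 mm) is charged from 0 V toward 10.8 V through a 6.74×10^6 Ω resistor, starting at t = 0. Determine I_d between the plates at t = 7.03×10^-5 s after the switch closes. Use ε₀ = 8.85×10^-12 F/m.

With C = ε₀A/d = (8.85×10^-12)(8.495×10^-3)/(4.22×10^-3) = 1.782×10^-11 F, the time constant is τ = RC = 1.201×10^-4 s, so t/τ = 0.5853 and e^(−t/τ) = 0.5569.
I_d = I_cond = (V₀/R) e^(−t/τ) = (1.602×10^-6)(0.5569) = 8.92×10^-7 A.

8.92×10^-7 A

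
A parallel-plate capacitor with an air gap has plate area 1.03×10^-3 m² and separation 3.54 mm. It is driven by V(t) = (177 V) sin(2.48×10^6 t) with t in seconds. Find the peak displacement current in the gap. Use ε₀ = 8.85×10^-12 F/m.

(dE/dt)_max = V₀ω/d = 1.240×10^11 V/(m·s); ω = 2.48×10^6 rad/s.
I_d,max = ε₀ A (dE/dt)_max = (8.85×10^-12)(1.03×10^-3)(1.240×10^11) = 1.13×10^-3 A.

1.13×10^-3 A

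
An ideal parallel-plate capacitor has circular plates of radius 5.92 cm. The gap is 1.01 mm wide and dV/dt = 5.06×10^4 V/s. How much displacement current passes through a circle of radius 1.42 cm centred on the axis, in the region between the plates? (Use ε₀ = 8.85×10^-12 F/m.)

dE/dt = (dV/dt)/d = 5.010×10^7 V/(m·s); I_d = ε₀(πR²)(dE/dt) = (8.85×10^-12)(0.01101)(5.010×10^7) = 4.882×10^-6 A.
The field is uniform, so I_d,enc = I_d (r/R)² = (4.882×10^-6)(1.42/5.92)² = 2.81×10^-7 A.

2.81×10^-7 A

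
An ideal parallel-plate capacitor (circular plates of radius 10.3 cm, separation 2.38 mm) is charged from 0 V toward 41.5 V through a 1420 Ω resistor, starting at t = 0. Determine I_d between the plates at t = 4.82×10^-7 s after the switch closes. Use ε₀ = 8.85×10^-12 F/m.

C = ε₀A/d = (8.85×10^-12)(0.03333)/(2.38×10^-3) = 1.239×10^-10 F and τ = RC = 1.759×10^-7 s. I_d in the gap equals the RC charging current.
I_d(t) = (V₀/R) e^(−t/τ) = 0.02923 · e^(−2.740) = 1.89×10^-3 A.

1.89×10^-3 A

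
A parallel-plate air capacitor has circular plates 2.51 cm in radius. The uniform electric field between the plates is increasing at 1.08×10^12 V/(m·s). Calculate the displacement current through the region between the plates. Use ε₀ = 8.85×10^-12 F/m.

I_d = ε₀ A (dE/dt) = (8.85×10^-12)(1.979×10^-3 m²)(1.08×10^12) = 0.0189 A.

0.0189 A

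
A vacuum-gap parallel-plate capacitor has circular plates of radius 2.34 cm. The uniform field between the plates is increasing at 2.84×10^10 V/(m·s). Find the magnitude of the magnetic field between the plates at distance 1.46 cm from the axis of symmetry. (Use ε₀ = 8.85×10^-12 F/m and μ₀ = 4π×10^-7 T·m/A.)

Through the whole plate area (πR² = 1.720×10^-3 m²), I_d = ε₀ πR² dE/dt = 4.323×10^-4 A.
An Ampèrian loop of radius r encloses a fraction (r/R)² of I_d. Then B·2πr = μ₀ I_d (r/R)², giving B = μ₀ I_d r/(2πR²) = 2.31×10^-9 T.

2.31×10^-9 T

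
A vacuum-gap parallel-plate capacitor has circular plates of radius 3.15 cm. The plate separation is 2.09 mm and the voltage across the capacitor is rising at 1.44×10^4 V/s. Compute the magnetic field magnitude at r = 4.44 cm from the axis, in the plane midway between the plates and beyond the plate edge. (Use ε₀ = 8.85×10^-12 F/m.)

8.56×10^-13 T

I_d = C dV/dt with C = ε₀πR²/d = 1.320×10^-11 F, so I_d = (1.320×10^-11)(1.44×10^4) = 1.901×10^-7 A.
For r ≥ R the full I_d is enclosed: B = μ₀ I_d/(2πr) = (4π×10^-7)(1.901×10^-7)/(2π·0.0444) = 8.56×10^-13 T.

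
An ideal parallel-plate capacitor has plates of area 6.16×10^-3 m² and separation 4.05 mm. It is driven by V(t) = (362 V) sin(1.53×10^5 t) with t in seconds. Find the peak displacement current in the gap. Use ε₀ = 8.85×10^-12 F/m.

(dE/dt)_max = V₀ω/d = 1.368×10^10 V/(m·s); ω = 1.53×10^5 rad/s.
I_d,max = ε₀ A (dE/dt)_max = (8.85×10^-12)(6.16×10^-3)(1.368×10^10) = 7.46×10^-4 A.

7.46×10^-4 A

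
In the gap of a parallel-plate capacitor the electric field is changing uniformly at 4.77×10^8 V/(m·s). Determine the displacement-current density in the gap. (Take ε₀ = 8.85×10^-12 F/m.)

4.22×10^-3 A/m²

J_d = ε₀ ∂E/∂t, so J_d = 4.22×10^-3 A/m².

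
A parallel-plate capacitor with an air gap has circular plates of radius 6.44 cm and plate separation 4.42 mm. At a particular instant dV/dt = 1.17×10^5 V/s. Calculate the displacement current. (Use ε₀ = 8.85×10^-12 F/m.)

3.05×10^-6 A

C = ε₀A/d = (8.85×10^-12)(0.01303)/(4.42×10^-3) = 2.609×10^-11 F.
I_d = C dV/dt = (2.609×10^-11)(1.17×10^5) = 3.05×10^-6 A.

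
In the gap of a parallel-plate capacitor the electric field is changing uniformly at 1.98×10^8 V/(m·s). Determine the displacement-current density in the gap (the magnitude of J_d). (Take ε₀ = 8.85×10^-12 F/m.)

J_d = ε₀ ∂E/∂t, so J_d = 1.75×10^-3 A/m².

1.75×10^-3 A/m²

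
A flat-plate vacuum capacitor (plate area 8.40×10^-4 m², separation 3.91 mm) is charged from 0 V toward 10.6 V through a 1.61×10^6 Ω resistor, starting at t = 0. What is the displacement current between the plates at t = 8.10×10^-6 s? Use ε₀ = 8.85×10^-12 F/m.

4.67×10^-7 A

With C = ε₀A/d = (8.85×10^-12)(8.40×10^-4)/(3.91×10^-3) = 1.901×10^-12 F, the time constant is τ = RC = 3.061×10^-6 s, so t/τ = 2.646 and e^(−t/τ) = 0.07093.
I_d = I_cond = (V₀/R) e^(−t/τ) = (6.584×10^-6)(0.07093) = 4.67×10^-7 A.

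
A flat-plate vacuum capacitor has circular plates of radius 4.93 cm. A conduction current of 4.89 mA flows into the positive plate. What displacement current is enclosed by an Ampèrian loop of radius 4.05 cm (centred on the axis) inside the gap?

3.30×10^-3 A

No conduction current crosses the gap, so I_d there equals the 4.89×10^-3 A in the leads.
Since J_d is uniform, the enclosed fraction is (r/R)² = 0.6749, giving I_d,enc = 3.30×10^-3 A.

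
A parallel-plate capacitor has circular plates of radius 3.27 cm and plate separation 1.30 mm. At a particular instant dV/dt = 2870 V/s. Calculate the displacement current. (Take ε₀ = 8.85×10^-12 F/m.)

6.56×10^-8 A

E = V/d so dE/dt = (dV/dt)/d = 2.208×10^6 V/(m·s), and I_d = ε₀ A dE/dt = (8.85×10^-12)(3.359×10^-3)(2.208×10^6) = 6.56×10^-8 A.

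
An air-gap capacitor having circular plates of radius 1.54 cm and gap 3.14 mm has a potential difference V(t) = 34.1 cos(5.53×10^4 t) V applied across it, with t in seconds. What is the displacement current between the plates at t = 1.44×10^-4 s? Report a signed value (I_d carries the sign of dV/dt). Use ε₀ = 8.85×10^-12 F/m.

-3.94×10^-6 A

C = ε₀A/d = (8.85×10^-12)(7.451×10^-4)/(3.14×10^-3) = 2.100×10^-12 F. dV/dt = V₀ω·−sin(ωt); at ωt = 7.9632 rad this factor is -0.9940.
I_d = C dV/dt = (2.100×10^-12)(34.1)(5.53×10^4)(-0.9940) = -3.94×10^-6 A.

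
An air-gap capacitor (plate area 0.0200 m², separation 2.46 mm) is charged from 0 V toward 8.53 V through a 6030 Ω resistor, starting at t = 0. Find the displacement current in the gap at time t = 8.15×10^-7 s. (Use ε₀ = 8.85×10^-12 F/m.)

With C = ε₀A/d = (8.85×10^-12)(0.0200)/(2.46×10^-3) = 7.195×10^-11 F, the time constant is τ = RC = 4.339×10^-7 s, so t/τ = 1.878 and e^(−t/τ) = 0.1529.
I_d = I_cond = (V₀/R) e^(−t/τ) = (1.415×10^-3)(0.1529) = 2.16×10^-4 A.

2.16×10^-4 A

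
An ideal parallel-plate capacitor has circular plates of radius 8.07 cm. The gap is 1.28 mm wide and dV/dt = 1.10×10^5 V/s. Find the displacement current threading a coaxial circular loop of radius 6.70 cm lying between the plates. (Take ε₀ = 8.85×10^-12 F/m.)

I_d = C dV/dt with C = ε₀πR²/d = 1.415×10^-10 F, so I_d = (1.415×10^-10)(1.10×10^5) = 1.557×10^-5 A.
Through an area πr² the displacement current is I_d·(πr²/πR²) = I_d (r/R)² = 1.07×10^-5 A.

1.07×10^-5 A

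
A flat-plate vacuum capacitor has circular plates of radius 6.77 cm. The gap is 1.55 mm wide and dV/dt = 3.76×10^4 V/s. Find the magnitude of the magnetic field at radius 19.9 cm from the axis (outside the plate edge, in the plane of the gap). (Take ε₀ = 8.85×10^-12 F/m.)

3.11×10^-12 T

With E = V/d, dE/dt = 2.426×10^7 V/(m·s) and πR² = 0.01440 m², giving I_d = ε₀ πR² dE/dt = 3.092×10^-6 A.
With r > R the enclosed displacement current is the full I_d; B = μ₀ I_d / (2πr) = 3.11×10^-12 T.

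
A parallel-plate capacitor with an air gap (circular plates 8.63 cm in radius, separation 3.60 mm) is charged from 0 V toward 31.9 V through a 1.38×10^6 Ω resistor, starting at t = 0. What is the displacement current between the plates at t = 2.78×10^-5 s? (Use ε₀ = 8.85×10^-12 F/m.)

1.63×10^-5 A

C = ε₀A/d = (8.85×10^-12)(0.02340)/(3.60×10^-3) = 5.753×10^-11 F and τ = RC = 7.939×10^-5 s. I_d in the gap equals the RC charging current.
I_d(t) = (V₀/R) e^(−t/τ) = 2.312×10^-5 · e^(−0.3502) = 1.63×10^-5 A.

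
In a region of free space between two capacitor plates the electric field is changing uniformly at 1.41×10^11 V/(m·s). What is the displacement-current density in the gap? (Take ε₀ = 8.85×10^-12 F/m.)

1.25 A/m²

The displacement-current density is ε₀ ∂E/∂t = (8.85×10^-12)(1.41×10^11) = 1.25 A/m².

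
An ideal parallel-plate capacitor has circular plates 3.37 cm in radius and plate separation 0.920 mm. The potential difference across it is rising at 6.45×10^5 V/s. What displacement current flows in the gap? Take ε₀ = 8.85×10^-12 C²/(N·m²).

2.21×10^-5 A

The field between the plates is E = V/d, so dE/dt = (6.45×10^5)/(9.20×10^-4 m) = 7.011×10^8 V/(m·s).
I_d = ε₀ A (dE/dt) = (8.85×10^-12)(3.568×10^-3)(7.011×10^8) = 2.21×10^-5 A.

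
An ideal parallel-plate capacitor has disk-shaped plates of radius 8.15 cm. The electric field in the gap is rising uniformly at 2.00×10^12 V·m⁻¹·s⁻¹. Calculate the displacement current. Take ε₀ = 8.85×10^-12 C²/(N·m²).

With a uniform field, Φ_E = EA, so I_d = ε₀ A dE/dt = 0.369 A.

0.369 A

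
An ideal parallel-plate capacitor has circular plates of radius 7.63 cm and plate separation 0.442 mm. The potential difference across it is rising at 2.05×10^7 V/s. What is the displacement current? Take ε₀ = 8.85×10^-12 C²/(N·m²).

7.51×10^-3 A

E = V/d so dE/dt = (dV/dt)/d = 4.638×10^10 V/(m·s), and I_d = ε₀ A dE/dt = (8.85×10^-12)(0.01829)(4.638×10^10) = 7.51×10^-3 A.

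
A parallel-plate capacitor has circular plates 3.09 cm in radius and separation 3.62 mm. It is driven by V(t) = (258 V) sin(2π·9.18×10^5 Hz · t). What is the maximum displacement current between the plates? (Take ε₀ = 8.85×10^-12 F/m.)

0.0109 A

The displacement current equals the conduction current C dV/dt, which peaks at C V₀ ω.
With C = ε₀A/d = (8.85×10^-12)(3.000×10^-3)/(3.62×10^-3) = 7.334×10^-12 F and ω = 2πf = 5.768×10^6 rad/s, I_d,max = (7.334×10^-12)(258)(5.768×10^6) = 0.0109 A.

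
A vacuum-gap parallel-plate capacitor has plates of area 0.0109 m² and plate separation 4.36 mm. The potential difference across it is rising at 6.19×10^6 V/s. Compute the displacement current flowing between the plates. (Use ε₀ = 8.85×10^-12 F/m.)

1.37×10^-4 A

C = ε₀A/d = (8.85×10^-12)(0.0109)/(4.36×10^-3) = 2.213×10^-11 F.
I_d = C dV/dt = (2.213×10^-11)(6.19×10^6) = 1.37×10^-4 A.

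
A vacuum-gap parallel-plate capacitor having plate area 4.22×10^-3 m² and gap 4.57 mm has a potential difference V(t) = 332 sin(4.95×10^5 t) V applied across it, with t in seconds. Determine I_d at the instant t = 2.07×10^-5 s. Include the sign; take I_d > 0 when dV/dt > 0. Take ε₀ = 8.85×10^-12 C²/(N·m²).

dE/dt = (V₀ω/d)·cos(ωt) with ωt = 10.2465 rad: (332)(4.95×10^5)(-0.6810)/(4.57×10^-3) = -2.449×10^10 V/(m·s).
I_d = ε₀ A dE/dt = (8.85×10^-12)(4.22×10^-3)(-2.449×10^10) = -9.15×10^-4 A.

-9.15×10^-4 A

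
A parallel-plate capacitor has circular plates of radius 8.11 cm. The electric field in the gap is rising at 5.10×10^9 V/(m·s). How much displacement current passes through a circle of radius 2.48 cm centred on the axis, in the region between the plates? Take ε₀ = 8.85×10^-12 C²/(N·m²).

8.72×10^-5 A

I_d = ε₀ dΦ_E/dt = ε₀ πR² (dE/dt) = (8.85×10^-12)(0.02066)(5.10×10^9) = 9.325×10^-4 A through the full plate area.
The field is uniform, so I_d,enc = I_d (r/R)² = (9.325×10^-4)(2.48/8.11)² = 8.72×10^-5 A.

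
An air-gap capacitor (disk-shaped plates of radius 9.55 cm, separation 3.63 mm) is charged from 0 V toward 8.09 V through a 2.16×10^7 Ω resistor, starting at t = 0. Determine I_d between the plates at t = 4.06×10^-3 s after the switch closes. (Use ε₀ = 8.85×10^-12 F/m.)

C = ε₀A/d = (8.85×10^-12)(0.02865)/(3.63×10^-3) = 6.985×10^-11 F, so τ = RC = 1.509×10^-3 s.
The conduction current is I(t) = (V₀/R) e^(−t/τ), and the displacement current between the plates equals it.
t/τ = 2.691; I_d = (8.09/2.16×10^7) · e^(−2.691) = (3.745×10^-7)(0.06781) = 2.54×10^-8 A.

2.54×10^-8 A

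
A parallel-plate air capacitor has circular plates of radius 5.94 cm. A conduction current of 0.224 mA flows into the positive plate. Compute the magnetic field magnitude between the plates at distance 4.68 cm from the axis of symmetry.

5.94×10^-10 T

No conduction current crosses the gap, so I_d there equals the 2.24×10^-4 A in the leads.
∮B·dl = μ₀ I_d,enc with I_d,enc = I_d r²/R² = 1.390×10^-4 A; so B = μ₀ I_d,enc/(2πr) = 5.94×10^-10 T.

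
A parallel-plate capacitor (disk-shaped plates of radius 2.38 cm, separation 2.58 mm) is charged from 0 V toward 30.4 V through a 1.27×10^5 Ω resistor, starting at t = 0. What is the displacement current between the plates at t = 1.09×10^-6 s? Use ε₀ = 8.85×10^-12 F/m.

C = ε₀A/d = (8.85×10^-12)(1.780×10^-3)/(2.58×10^-3) = 6.106×10^-12 F, so τ = RC = 7.755×10^-7 s.
The conduction current is I(t) = (V₀/R) e^(−t/τ), and the displacement current between the plates equals it.
t/τ = 1.406; I_d = (30.4/1.27×10^5) · e^(−1.406) = (2.394×10^-4)(0.2451) = 5.87×10^-5 A.

5.87×10^-5 A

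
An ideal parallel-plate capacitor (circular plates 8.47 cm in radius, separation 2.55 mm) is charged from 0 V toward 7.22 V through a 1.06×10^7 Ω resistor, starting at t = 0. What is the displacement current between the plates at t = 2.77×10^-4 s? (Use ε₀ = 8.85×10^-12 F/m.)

C = ε₀A/d = (8.85×10^-12)(0.02254)/(2.55×10^-3) = 7.823×10^-11 F and τ = RC = 8.292×10^-4 s. I_d in the gap equals the RC charging current.
I_d(t) = (V₀/R) e^(−t/τ) = 6.811×10^-7 · e^(−0.3341) = 4.88×10^-7 A.

4.88×10^-7 A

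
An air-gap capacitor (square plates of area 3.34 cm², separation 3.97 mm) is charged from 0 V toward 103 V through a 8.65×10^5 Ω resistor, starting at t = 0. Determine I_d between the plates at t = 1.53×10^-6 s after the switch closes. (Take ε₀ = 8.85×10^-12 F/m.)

1.11×10^-5 A

With C = ε₀A/d = (8.85×10^-12)(3.34×10^-4)/(3.97×10^-3) = 7.446×10^-13 F, the time constant is τ = RC = 6.441×10^-7 s, so t/τ = 2.375 and e^(−t/τ) = 0.09301.
I_d = I_cond = (V₀/R) e^(−t/τ) = (1.191×10^-4)(0.09301) = 1.11×10^-5 A.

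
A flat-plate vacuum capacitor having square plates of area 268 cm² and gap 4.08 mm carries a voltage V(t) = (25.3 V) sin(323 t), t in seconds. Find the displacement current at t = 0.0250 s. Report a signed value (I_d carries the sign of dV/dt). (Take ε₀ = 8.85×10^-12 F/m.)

dV/dt = (25.3)(323)·cos(8.075) = -1791 V/s.
I_d = C dV/dt with C = ε₀A/d = (8.85×10^-12)(0.0268)/(4.08×10^-3) = 5.813×10^-11 F, so I_d = (5.813×10^-11)(-1791) = -1.04×10^-7 A.

-1.04×10^-7 A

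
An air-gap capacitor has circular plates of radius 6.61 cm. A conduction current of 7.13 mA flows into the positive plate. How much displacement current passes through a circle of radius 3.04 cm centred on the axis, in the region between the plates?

Between the plates the displacement current equals the wire current: I_d = 7.13 mA = 7.13×10^-3 A.
Through an area πr² the displacement current is I_d·(πr²/πR²) = I_d (r/R)² = 1.51×10^-3 A.

1.51×10^-3 A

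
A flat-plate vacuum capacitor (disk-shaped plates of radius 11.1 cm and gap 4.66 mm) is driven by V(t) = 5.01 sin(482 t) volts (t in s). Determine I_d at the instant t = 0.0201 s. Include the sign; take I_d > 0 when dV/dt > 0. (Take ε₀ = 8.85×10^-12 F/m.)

C = ε₀A/d = (8.85×10^-12)(0.03871)/(4.66×10^-3) = 7.352×10^-11 F. dV/dt = V₀ω·cos(ωt); at ωt = 9.6882 rad this factor is -0.9655.
I_d = C dV/dt = (7.352×10^-11)(5.01)(482)(-0.9655) = -1.71×10^-7 A.

-1.71×10^-7 A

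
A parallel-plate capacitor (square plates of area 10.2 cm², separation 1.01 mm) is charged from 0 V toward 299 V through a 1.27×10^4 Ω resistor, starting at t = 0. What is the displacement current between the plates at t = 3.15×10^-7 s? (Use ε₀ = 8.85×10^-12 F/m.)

1.47×10^-3 A

C = ε₀A/d = (8.85×10^-12)(1.02×10^-3)/(1.01×10^-3) = 8.938×10^-12 F, so τ = RC = 1.135×10^-7 s.
The conduction current is I(t) = (V₀/R) e^(−t/τ), and the displacement current between the plates equals it.
t/τ = 2.775; I_d = (299/1.27×10^4) · e^(−2.775) = (0.02354)(0.06235) = 1.47×10^-3 A.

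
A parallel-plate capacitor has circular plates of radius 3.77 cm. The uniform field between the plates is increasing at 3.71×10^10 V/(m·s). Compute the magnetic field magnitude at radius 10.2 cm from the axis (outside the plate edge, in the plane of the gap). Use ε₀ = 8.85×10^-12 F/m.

2.87×10^-9 T

Through the whole plate area (πR² = 4.465×10^-3 m²), I_d = ε₀ πR² dE/dt = 1.466×10^-3 A.
With r > R the enclosed displacement current is the full I_d; B = μ₀ I_d / (2πr) = 2.87×10^-9 T.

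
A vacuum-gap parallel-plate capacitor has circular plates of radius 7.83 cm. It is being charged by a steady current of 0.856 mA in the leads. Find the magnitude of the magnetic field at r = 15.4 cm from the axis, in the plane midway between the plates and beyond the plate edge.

1.11×10^-9 T

Between the plates the displacement current equals the wire current: I_d = 0.856 mA = 8.56×10^-4 A.
With r > R the enclosed displacement current is the full I_d; B = μ₀ I_d / (2πr) = 1.11×10^-9 T.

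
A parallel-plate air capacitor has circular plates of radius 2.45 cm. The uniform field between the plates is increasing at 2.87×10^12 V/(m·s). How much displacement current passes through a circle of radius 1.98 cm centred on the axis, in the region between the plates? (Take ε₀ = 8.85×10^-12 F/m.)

0.0313 A

I_d = ε₀ dΦ_E/dt = ε₀ πR² (dE/dt) = (8.85×10^-12)(1.886×10^-3)(2.87×10^12) = 0.04790 A through the full plate area.
Since J_d is uniform, the enclosed fraction is (r/R)² = 0.6531, giving I_d,enc = 0.0313 A.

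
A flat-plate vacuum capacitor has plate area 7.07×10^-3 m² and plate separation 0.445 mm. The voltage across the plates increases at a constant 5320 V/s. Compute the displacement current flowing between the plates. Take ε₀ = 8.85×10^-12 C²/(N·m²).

The field between the plates is E = V/d, so dE/dt = (5320)/(4.45×10^-4 m) = 1.196×10^7 V/(m·s).
I_d = ε₀ A (dE/dt) = (8.85×10^-12)(7.07×10^-3)(1.196×10^7) = 7.48×10^-7 A.

7.48×10^-7 A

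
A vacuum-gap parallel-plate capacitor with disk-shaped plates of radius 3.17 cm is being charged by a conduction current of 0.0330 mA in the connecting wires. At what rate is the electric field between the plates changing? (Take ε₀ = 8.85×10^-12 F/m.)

Charge continuity gives I_d = I = 3.30×10^-5 A between the plates.
Since I_d = ε₀ A dE/dt, dE/dt = I_d/(ε₀A) = (3.30×10^-5)/((8.85×10^-12)(3.157×10^-3)) = 1.18×10^9 V/(m·s).

1.18×10^9 V/(m·s)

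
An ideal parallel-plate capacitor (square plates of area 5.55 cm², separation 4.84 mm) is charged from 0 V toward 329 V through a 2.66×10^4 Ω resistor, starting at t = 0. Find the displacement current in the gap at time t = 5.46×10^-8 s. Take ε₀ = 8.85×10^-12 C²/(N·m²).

1.64×10^-3 A

C = ε₀A/d = (8.85×10^-12)(5.55×10^-4)/(4.84×10^-3) = 1.015×10^-12 F, so τ = RC = 2.700×10^-8 s.
The conduction current is I(t) = (V₀/R) e^(−t/τ), and the displacement current between the plates equals it.
t/τ = 2.022; I_d = (329/2.66×10^4) · e^(−2.022) = (0.01237)(0.1324) = 1.64×10^-3 A.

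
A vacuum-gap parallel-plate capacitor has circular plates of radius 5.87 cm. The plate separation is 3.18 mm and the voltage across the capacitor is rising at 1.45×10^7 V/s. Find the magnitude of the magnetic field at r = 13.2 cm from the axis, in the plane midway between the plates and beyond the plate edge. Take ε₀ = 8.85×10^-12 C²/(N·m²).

6.62×10^-10 T

With E = V/d, dE/dt = 4.560×10^9 V/(m·s) and πR² = 0.01082 m², giving I_d = ε₀ πR² dE/dt = 4.367×10^-4 A.
For r ≥ R the full I_d is enclosed: B = μ₀ I_d/(2πr) = (4π×10^-7)(4.367×10^-4)/(2π·0.132) = 6.62×10^-10 T.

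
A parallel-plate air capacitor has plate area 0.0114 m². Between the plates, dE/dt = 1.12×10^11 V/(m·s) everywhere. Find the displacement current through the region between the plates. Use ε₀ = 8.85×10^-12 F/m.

0.0113 A

With a uniform field, Φ_E = EA, so I_d = ε₀ A dE/dt = 0.0113 A.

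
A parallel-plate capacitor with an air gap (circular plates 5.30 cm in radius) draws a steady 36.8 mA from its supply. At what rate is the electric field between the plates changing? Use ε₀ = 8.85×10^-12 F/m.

By continuity, I_d in the gap equals the 36.8 mA flowing in the wire.
Since I_d = ε₀ A dE/dt, dE/dt = I_d/(ε₀A) = (0.0368)/((8.85×10^-12)(8.825×10^-3)) = 4.71×10^11 V/(m·s).

4.71×10^11 V/(m·s)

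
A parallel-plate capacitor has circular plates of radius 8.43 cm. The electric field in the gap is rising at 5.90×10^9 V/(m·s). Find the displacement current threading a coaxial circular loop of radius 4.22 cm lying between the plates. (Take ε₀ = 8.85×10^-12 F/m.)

Through the whole plate area (πR² = 0.02233 m²), I_d = ε₀ πR² dE/dt = 1.166×10^-3 A.
Through an area πr² the displacement current is I_d·(πr²/πR²) = I_d (r/R)² = 2.92×10^-4 A.

2.92×10^-4 A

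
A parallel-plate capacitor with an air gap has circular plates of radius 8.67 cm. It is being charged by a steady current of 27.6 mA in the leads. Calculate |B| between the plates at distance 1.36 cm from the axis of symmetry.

By continuity the displacement current in the gap matches the conduction current: I_d = 0.0276 A.
∮B·dl = μ₀ I_d,enc with I_d,enc = I_d r²/R² = 6.791×10^-4 A; so B = μ₀ I_d,enc/(2πr) = 9.99×10^-9 T.

9.99×10^-9 T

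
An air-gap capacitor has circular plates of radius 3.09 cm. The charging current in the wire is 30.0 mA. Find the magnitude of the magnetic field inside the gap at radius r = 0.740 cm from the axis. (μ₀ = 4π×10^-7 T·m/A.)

By continuity the displacement current in the gap matches the conduction current: I_d = 0.0300 A.
An Ampèrian loop of radius r encloses a fraction (r/R)² of I_d. Then B·2πr = μ₀ I_d (r/R)², giving B = μ₀ I_d r/(2πR²) = 4.65×10^-8 T.

4.65×10^-8 T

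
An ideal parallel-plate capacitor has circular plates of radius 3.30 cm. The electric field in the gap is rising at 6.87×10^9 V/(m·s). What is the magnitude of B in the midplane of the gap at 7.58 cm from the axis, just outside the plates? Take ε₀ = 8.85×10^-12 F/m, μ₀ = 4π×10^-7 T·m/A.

Total displacement current: I_d = ε₀(πR²)(dE/dt) = (8.85×10^-12)(3.421×10^-3)(6.87×10^9) = 2.080×10^-4 A.
Outside the plates the loop encloses all of I_d, so B·2πr = μ₀ I_d and B = 5.49×10^-10 T.

5.49×10^-10 T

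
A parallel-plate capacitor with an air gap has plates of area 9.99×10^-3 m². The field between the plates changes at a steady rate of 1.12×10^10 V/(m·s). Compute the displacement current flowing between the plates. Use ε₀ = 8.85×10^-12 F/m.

With a uniform field, Φ_E = EA, so I_d = ε₀ A dE/dt = 9.90×10^-4 A.

9.90×10^-4 A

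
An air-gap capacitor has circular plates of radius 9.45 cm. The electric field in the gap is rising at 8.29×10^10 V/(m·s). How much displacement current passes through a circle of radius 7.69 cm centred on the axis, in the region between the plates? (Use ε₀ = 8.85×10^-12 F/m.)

0.0136 A

I_d = ε₀ dΦ_E/dt = ε₀ πR² (dE/dt) = (8.85×10^-12)(0.02806)(8.29×10^10) = 0.02059 A through the full plate area.
Since J_d is uniform, the enclosed fraction is (r/R)² = 0.6622, giving I_d,enc = 0.0136 A.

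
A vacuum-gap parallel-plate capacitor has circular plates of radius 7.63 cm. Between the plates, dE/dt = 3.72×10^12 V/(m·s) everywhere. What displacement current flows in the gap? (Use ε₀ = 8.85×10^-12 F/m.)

I_d = ε₀ A (dE/dt) = (8.85×10^-12)(0.01829 m²)(3.72×10^12) = 0.602 A.

0.602 A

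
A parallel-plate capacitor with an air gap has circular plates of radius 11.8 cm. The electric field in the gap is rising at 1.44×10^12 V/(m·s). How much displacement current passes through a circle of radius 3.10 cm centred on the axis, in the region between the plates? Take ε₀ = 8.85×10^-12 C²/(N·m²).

0.0385 A

Total displacement current: I_d = ε₀(πR²)(dE/dt) = (8.85×10^-12)(0.04374)(1.44×10^12) = 0.5574 A.
Since J_d is uniform, the enclosed fraction is (r/R)² = 0.06902, giving I_d,enc = 0.0385 A.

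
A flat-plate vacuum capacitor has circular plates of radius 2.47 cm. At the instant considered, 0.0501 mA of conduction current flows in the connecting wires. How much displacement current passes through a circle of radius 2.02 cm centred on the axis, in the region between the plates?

3.35×10^-5 A

No conduction current crosses the gap, so I_d there equals the 5.01×10^-5 A in the leads.
Since J_d is uniform, the enclosed fraction is (r/R)² = 0.6688, giving I_d,enc = 3.35×10^-5 A.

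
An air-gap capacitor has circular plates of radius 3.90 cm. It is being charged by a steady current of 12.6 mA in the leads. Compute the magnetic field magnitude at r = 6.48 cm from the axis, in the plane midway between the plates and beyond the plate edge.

Between the plates the displacement current equals the wire current: I_d = 12.6 mA = 0.0126 A.
Outside the plates the loop encloses all of I_d, so B·2πr = μ₀ I_d and B = 3.89×10^-8 T.

3.89×10^-8 T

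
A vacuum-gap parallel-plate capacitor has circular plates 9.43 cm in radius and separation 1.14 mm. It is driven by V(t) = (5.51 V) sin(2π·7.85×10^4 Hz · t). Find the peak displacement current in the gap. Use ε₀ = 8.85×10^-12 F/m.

5.89×10^-4 A

The displacement current equals the conduction current C dV/dt, which peaks at C V₀ ω.
With C = ε₀A/d = (8.85×10^-12)(0.02794)/(1.14×10^-3) = 2.169×10^-10 F and ω = 2πf = 4.932×10^5 rad/s, I_d,max = (2.169×10^-10)(5.51)(4.932×10^5) = 5.89×10^-4 A.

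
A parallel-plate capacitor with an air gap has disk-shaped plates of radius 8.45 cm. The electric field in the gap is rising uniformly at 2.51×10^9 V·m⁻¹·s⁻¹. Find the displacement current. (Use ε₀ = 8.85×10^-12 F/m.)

I_d = ε₀ A (dE/dt) = (8.85×10^-12)(0.02243 m²)(2.51×10^9) = 4.98×10^-4 A.

4.98×10^-4 A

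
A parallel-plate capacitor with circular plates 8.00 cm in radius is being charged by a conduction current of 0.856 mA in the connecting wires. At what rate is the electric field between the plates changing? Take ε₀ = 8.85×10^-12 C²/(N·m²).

4.81×10^9 V/(m·s)

By continuity, I_d in the gap equals the 0.856 mA flowing in the wire.
Then dE/dt = I_d/(ε₀A) = 4.81×10^9 V/(m·s).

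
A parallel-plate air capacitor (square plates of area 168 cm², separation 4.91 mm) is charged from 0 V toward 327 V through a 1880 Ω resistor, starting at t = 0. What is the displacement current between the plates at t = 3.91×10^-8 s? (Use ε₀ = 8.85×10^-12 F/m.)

0.0875 A

With C = ε₀A/d = (8.85×10^-12)(0.0168)/(4.91×10^-3) = 3.028×10^-11 F, the time constant is τ = RC = 5.693×10^-8 s, so t/τ = 0.6868 and e^(−t/τ) = 0.5032.
I_d = I_cond = (V₀/R) e^(−t/τ) = (0.1739)(0.5032) = 0.0875 A.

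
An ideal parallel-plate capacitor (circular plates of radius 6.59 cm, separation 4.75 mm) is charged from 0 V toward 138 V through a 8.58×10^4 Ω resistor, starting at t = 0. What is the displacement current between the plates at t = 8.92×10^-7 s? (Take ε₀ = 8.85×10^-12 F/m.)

1.07×10^-3 A

C = ε₀A/d = (8.85×10^-12)(0.01364)/(4.75×10^-3) = 2.541×10^-11 F, so τ = RC = 2.180×10^-6 s.
The conduction current is I(t) = (V₀/R) e^(−t/τ), and the displacement current between the plates equals it.
t/τ = 0.4092; I_d = (138/8.58×10^4) · e^(−0.4092) = (1.608×10^-3)(0.6642) = 1.07×10^-3 A.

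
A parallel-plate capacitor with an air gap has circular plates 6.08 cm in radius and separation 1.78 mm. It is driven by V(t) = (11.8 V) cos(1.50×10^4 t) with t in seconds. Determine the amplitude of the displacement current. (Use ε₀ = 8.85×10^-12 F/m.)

1.02×10^-5 A

(dE/dt)_max = V₀ω/d = 9.944×10^7 V/(m·s); ω = 1.50×10^4 rad/s.
I_d,max = ε₀ A (dE/dt)_max = (8.85×10^-12)(0.01161)(9.944×10^7) = 1.02×10^-5 A.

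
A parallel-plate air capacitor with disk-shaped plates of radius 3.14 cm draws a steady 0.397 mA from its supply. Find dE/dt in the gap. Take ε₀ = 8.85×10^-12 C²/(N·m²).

1.45×10^10 V/(m·s)

The displacement current between the plates equals the conduction current, I_d = 0.397 mA.
Inverting I_d = ε₀ A dE/dt gives dE/dt = 3.97×10^-4 / (8.85×10^-12 · 3.097×10^-3) = 1.45×10^10 V/(m·s).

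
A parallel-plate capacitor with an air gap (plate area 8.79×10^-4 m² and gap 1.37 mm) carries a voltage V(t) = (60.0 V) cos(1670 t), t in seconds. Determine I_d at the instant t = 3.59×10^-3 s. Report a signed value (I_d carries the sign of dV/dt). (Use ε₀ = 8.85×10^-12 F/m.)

1.62×10^-7 A

C = ε₀A/d = (8.85×10^-12)(8.79×10^-4)/(1.37×10^-3) = 5.678×10^-12 F. dV/dt = V₀ω·−sin(ωt); at ωt = 5.9953 rad this factor is 0.2839.
I_d = C dV/dt = (5.678×10^-12)(60.0)(1670)(0.2839) = 1.62×10^-7 A.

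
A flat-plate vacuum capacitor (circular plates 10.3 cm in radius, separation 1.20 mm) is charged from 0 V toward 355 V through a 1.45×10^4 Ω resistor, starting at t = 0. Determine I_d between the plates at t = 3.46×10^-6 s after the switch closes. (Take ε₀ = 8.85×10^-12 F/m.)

9.27×10^-3 A

C = ε₀A/d = (8.85×10^-12)(0.03333)/(1.20×10^-3) = 2.458×10^-10 F, so τ = RC = 3.564×10^-6 s.
The conduction current is I(t) = (V₀/R) e^(−t/τ), and the displacement current between the plates equals it.
t/τ = 0.9708; I_d = (355/1.45×10^4) · e^(−0.9708) = (0.02448)(0.3788) = 9.27×10^-3 A.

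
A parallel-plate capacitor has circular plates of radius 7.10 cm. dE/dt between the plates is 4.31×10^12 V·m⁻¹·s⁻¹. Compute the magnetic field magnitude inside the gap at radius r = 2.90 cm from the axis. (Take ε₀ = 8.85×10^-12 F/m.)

Through the whole plate area (πR² = 0.01584 m²), I_d = ε₀ πR² dE/dt = 0.6042 A.
For r < R the Ampère–Maxwell law gives B(2πr) = μ₀ I_d (r²/R²), so B = μ₀ I_d r/(2πR²) = (4π×10^-7)(0.6042)(0.0290)/(2π·0.0710²) = 6.95×10^-7 T.

6.95×10^-7 T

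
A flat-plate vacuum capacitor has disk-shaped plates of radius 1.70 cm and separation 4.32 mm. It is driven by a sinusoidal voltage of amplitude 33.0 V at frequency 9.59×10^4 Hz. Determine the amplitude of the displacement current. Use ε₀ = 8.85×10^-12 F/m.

The displacement current equals the conduction current C dV/dt, which peaks at C V₀ ω.
With C = ε₀A/d = (8.85×10^-12)(9.079×10^-4)/(4.32×10^-3) = 1.860×10^-12 F and ω = 2πf = 6.026×10^5 rad/s, I_d,max = (1.860×10^-12)(33.0)(6.026×10^5) = 3.70×10^-5 A.

3.70×10^-5 A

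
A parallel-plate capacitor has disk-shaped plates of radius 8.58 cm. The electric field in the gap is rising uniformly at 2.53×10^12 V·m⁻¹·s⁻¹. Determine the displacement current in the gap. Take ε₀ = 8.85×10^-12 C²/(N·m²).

I_d = ε₀ A (dE/dt) = (8.85×10^-12)(0.02313 m²)(2.53×10^12) = 0.518 A.

0.518 A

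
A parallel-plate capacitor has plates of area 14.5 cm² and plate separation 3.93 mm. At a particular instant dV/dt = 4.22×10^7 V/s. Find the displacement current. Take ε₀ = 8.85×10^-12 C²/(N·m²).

1.38×10^-4 A

The field between the plates is E = V/d, so dE/dt = (4.22×10^7)/(3.93×10^-3 m) = 1.074×10^10 V/(m·s).
I_d = ε₀ A (dE/dt) = (8.85×10^-12)(1.45×10^-3)(1.074×10^10) = 1.38×10^-4 A.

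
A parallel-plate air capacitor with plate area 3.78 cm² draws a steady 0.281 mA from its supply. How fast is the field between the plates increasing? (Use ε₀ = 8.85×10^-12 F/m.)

The displacement current between the plates equals the conduction current, I_d = 0.281 mA.
Inverting I_d = ε₀ A dE/dt gives dE/dt = 2.81×10^-4 / (8.85×10^-12 · 3.78×10^-4) = 8.40×10^10 V/(m·s).

8.40×10^10 V/(m·s)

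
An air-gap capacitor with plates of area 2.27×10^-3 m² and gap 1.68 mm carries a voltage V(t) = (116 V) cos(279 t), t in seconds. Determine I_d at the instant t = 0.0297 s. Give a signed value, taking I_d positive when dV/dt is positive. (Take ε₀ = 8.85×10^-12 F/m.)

C = ε₀A/d = (8.85×10^-12)(2.27×10^-3)/(1.68×10^-3) = 1.196×10^-11 F. dV/dt = V₀ω·−sin(ωt); at ωt = 8.2863 rad this factor is -0.9080.
I_d = C dV/dt = (1.196×10^-11)(116)(279)(-0.9080) = -3.51×10^-7 A.

-3.51×10^-7 A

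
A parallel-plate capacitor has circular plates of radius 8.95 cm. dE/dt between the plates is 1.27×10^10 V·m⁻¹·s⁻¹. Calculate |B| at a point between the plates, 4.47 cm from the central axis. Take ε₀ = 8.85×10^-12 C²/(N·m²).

3.16×10^-9 T

Total displacement current: I_d = ε₀(πR²)(dE/dt) = (8.85×10^-12)(0.02516)(1.27×10^10) = 2.828×10^-3 A.
∮B·dl = μ₀ I_d,enc with I_d,enc = I_d r²/R² = 7.054×10^-4 A; so B = μ₀ I_d,enc/(2πr) = 3.16×10^-9 T.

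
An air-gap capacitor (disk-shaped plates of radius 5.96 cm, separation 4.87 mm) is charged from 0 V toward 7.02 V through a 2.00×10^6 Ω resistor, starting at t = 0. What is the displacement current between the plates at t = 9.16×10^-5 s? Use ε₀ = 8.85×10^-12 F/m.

3.67×10^-7 A

C = ε₀A/d = (8.85×10^-12)(0.01116)/(4.87×10^-3) = 2.028×10^-11 F and τ = RC = 4.056×10^-5 s. I_d in the gap equals the RC charging current.
I_d(t) = (V₀/R) e^(−t/τ) = 3.510×10^-6 · e^(−2.258) = 3.67×10^-7 A.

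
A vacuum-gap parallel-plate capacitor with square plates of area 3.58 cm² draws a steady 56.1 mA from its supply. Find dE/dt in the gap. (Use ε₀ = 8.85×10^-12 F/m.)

Charge continuity gives I_d = I = 0.0561 A between the plates.
Then dE/dt = I_d/(ε₀A) = 1.77×10^13 V/(m·s).

1.77×10^13 V/(m·s)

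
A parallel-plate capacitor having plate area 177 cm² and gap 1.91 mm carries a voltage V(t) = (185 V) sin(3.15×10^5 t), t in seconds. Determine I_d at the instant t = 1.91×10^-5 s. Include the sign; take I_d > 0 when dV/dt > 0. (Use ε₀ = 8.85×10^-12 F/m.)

4.61×10^-3 A

dV/dt = (185)(3.15×10^5)·cos(6.0165) = 5.621×10^7 V/s.
I_d = C dV/dt with C = ε₀A/d = (8.85×10^-12)(0.0177)/(1.91×10^-3) = 8.201×10^-11 F, so I_d = (8.201×10^-11)(5.621×10^7) = 4.61×10^-3 A.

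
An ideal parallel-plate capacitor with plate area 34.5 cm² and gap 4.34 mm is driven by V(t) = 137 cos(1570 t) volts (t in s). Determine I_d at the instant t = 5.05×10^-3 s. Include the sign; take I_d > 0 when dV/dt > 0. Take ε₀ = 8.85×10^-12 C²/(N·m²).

dE/dt = (V₀ω/d)·−sin(ωt) with ωt = 7.9285 rad: (137)(1570)(-0.9972)/(4.34×10^-3) = -4.942×10^7 V/(m·s).
I_d = ε₀ A dE/dt = (8.85×10^-12)(3.45×10^-3)(-4.942×10^7) = -1.51×10^-6 A.

-1.51×10^-6 A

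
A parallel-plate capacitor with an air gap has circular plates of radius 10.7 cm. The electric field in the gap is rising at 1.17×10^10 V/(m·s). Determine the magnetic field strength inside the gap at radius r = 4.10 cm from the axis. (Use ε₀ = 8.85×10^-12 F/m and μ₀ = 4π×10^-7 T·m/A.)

Through the whole plate area (πR² = 0.03597 m²), I_d = ε₀ πR² dE/dt = 3.725×10^-3 A.
An Ampèrian loop of radius r encloses a fraction (r/R)² of I_d. Then B·2πr = μ₀ I_d (r/R)², giving B = μ₀ I_d r/(2πR²) = 2.67×10^-9 T.

2.67×10^-9 T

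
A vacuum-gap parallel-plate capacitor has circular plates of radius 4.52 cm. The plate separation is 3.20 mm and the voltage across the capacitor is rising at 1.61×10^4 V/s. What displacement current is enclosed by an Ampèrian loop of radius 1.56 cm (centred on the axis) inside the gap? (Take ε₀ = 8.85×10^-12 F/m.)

dE/dt = (dV/dt)/d = 5.031×10^6 V/(m·s); I_d = ε₀(πR²)(dE/dt) = (8.85×10^-12)(6.418×10^-3)(5.031×10^6) = 2.858×10^-7 A.
Through an area πr² the displacement current is I_d·(πr²/πR²) = I_d (r/R)² = 3.40×10^-8 A.

3.40×10^-8 A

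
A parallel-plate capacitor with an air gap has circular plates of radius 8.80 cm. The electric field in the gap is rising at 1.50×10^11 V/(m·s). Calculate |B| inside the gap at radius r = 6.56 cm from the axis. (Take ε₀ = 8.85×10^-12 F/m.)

5.47×10^-8 T

I_d = ε₀ dΦ_E/dt = ε₀ πR² (dE/dt) = (8.85×10^-12)(0.02433)(1.50×10^11) = 0.03230 A through the full plate area.
∮B·dl = μ₀ I_d,enc with I_d,enc = I_d r²/R² = 0.01795 A; so B = μ₀ I_d,enc/(2πr) = 5.47×10^-8 T.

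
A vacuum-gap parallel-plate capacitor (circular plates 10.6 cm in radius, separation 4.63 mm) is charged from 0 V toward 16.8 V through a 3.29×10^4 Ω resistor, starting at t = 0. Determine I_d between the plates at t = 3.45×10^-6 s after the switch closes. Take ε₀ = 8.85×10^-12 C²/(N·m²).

With C = ε₀A/d = (8.85×10^-12)(0.03530)/(4.63×10^-3) = 6.747×10^-11 F, the time constant is τ = RC = 2.220×10^-6 s, so t/τ = 1.554 and e^(−t/τ) = 0.2114.
I_d = I_cond = (V₀/R) e^(−t/τ) = (5.106×10^-4)(0.2114) = 1.08×10^-4 A.

1.08×10^-4 A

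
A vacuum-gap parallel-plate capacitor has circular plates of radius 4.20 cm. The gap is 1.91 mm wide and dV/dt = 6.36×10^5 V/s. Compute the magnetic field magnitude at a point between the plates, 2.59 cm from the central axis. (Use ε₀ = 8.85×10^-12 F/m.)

4.80×10^-11 T

I_d = C dV/dt with C = ε₀πR²/d = 2.568×10^-11 F, so I_d = (2.568×10^-11)(6.36×10^5) = 1.633×10^-5 A.
For r < R the Ampère–Maxwell law gives B(2πr) = μ₀ I_d (r²/R²), so B = μ₀ I_d r/(2πR²) = (4π×10^-7)(1.633×10^-5)(0.0259)/(2π·0.0420²) = 4.80×10^-11 T.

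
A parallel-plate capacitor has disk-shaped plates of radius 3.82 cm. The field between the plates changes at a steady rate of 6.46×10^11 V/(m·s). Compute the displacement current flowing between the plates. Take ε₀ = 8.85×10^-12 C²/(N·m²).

0.0262 A

I_d = ε₀ A (dE/dt) = (8.85×10^-12)(4.584×10^-3 m²)(6.46×10^11) = 0.0262 A.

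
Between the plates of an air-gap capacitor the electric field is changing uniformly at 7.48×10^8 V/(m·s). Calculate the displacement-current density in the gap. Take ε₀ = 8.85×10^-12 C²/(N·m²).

The displacement-current density is ε₀ ∂E/∂t = (8.85×10^-12)(7.48×10^8) = 6.62×10^-3 A/m².

6.62×10^-3 A/m²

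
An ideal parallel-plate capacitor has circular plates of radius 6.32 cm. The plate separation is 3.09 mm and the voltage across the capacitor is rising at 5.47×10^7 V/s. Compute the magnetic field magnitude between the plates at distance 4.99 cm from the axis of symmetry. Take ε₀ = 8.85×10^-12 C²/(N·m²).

With E = V/d, dE/dt = 1.770×10^10 V/(m·s) and πR² = 0.01255 m², giving I_d = ε₀ πR² dE/dt = 1.966×10^-3 A.
∮B·dl = μ₀ I_d,enc with I_d,enc = I_d r²/R² = 1.226×10^-3 A; so B = μ₀ I_d,enc/(2πr) = 4.91×10^-9 T.

4.91×10^-9 T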